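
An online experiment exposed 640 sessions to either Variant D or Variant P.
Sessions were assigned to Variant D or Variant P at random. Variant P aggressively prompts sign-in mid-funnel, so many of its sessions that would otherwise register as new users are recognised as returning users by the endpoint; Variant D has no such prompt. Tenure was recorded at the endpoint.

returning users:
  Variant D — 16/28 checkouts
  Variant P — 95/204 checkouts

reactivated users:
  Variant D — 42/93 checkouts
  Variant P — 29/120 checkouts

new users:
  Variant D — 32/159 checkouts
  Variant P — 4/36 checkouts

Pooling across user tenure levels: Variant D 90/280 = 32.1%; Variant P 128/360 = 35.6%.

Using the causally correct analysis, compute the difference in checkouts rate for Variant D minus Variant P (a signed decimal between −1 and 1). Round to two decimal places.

Variant D is higher inside every user tenure stratum but Variant P is higher in aggregate. Whether to stratify depends on how user tenure relates to the variant.
User tenure lies on the pathway variant → user tenure → outcome, so adjusting for it blocks the indirect effect. For the total causal effect of variant, use the unadjusted pooled rates.
The causal difference is the pooled difference: 0.321 − 0.356 = -0.034.

-0.03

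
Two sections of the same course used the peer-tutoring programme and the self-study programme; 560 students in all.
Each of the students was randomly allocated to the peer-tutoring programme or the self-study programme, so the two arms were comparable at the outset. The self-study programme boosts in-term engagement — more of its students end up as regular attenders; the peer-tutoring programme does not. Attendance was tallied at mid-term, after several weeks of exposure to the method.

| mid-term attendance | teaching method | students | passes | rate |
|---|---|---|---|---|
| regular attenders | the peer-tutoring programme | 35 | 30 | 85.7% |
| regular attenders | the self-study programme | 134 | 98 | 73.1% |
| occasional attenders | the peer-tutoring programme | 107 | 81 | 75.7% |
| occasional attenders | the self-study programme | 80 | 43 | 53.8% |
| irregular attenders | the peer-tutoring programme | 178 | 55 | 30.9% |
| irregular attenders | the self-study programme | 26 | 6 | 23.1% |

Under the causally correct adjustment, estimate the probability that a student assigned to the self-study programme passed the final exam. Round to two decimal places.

Because the teaching method influences mid-term attendance, mid-term attendance is a post-treatment mediator, not a confounder. Stratifying on it would bias the estimate; the causal effect is the crude pooled difference.
So P(outcome | do(the self-study programme)) is just the pooled rate for the self-study programme: 147/240 = 0.613.

0.61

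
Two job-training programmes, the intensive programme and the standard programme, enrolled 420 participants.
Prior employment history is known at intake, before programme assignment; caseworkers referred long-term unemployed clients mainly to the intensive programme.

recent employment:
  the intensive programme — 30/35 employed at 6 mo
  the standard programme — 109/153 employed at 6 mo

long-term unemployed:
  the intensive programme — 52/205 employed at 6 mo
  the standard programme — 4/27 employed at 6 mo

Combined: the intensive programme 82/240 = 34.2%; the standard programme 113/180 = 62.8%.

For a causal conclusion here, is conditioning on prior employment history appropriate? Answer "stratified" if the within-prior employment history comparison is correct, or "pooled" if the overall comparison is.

Within every prior employment history level the intensive programme has the higher rate, yet pooled the standard programme does — Simpson's reversal.
Prior employment history satisfies the back-door criterion: it is not a descendant of the programme, and it blocks the spurious path from programme to outcome. Adjusting for it (i.e., using the within-prior employment history rates) gives the causal effect.
Within each level — recent employment: 85.7% vs 71.2%; long-term unemployed: 25.4% vs 14.8% — the intensive programme is higher every time.

stratified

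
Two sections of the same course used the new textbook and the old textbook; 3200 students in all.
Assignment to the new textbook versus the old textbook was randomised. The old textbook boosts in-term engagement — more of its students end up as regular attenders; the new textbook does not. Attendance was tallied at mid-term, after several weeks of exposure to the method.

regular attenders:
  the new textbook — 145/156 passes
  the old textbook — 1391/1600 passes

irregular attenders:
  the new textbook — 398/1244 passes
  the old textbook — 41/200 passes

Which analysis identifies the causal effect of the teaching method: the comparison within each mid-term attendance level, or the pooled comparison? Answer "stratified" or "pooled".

pooled

the new textbook is higher inside every mid-term attendance stratum but the old textbook is higher in aggregate. Whether to stratify depends on how mid-term attendance relates to the teaching method.
The distribution of mid-term attendance is itself part of what the teaching method does — it is an intermediate outcome. Holding it fixed would remove that part of the effect; the total effect is the pooled difference.
Pooled: the new textbook 38.8% vs the old textbook 79.6%; the old textbook is higher overall.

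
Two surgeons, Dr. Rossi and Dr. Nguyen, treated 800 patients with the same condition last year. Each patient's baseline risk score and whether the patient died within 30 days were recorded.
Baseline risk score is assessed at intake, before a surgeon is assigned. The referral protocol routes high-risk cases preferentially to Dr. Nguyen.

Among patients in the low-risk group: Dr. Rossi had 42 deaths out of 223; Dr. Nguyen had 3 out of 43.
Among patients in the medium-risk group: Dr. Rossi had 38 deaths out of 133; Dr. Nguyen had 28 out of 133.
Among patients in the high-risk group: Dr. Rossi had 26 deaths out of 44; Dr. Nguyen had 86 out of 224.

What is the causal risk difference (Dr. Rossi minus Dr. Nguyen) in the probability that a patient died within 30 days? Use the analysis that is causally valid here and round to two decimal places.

Baseline risk score is set before the surgeon has any effect — it is not caused by the surgeon — and it independently drives the outcome. That makes it a confounder, so the causal comparison is within baseline risk score levels.
Adjusting over the population distribution of baseline risk score: 0.333·(0.188−0.070) + 0.333·(0.286−0.211) + 0.335·(0.591−0.384) = +0.134.

+0.13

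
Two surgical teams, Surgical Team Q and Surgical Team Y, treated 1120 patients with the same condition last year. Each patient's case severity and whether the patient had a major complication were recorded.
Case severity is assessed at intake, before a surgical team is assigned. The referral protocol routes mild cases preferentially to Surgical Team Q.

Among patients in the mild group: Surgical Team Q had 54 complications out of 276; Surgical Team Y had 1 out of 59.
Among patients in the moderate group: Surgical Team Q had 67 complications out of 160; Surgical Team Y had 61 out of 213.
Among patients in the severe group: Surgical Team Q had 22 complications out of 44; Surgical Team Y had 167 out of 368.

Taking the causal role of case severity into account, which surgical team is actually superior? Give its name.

Surgical Team Y

The imbalance in case severity arose from how patients were allocated, not from anything the surgical team did; and case severity independently affects the outcome. The pooled gap is confounded — condition on case severity.
Within each level — mild: 19.6% vs 1.7%; moderate: 41.9% vs 28.6%; severe: 50.0% vs 45.4% — Surgical Team Y is lower every time.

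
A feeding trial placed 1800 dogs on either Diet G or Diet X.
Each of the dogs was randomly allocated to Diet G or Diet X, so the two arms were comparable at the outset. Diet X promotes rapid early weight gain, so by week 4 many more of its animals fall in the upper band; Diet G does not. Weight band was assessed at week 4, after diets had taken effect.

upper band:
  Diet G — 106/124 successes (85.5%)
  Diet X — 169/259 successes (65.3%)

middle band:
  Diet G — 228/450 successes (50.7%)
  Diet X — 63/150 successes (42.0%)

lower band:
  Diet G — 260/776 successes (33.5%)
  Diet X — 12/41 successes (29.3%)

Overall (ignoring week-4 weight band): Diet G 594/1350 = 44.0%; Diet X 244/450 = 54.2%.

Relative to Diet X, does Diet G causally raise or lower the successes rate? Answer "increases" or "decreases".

Because the diet influences week-4 weight band, week-4 weight band is a post-treatment mediator, not a confounder. Stratifying on it would bias the estimate; the causal effect is the crude pooled difference.
Pooled: Diet G 44.0% vs Diet X 54.2%; Diet X is higher overall.

decreases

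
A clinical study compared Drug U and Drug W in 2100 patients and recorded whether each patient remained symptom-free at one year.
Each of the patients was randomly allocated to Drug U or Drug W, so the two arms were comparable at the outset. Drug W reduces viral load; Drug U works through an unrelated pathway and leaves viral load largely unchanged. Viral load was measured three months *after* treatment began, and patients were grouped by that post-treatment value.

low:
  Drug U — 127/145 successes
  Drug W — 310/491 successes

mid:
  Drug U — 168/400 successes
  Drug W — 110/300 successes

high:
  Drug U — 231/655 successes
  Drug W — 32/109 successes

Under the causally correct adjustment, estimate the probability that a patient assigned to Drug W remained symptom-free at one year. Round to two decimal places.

Viral load is downstream of the drug. One should not condition on a consequence of treatment, so the overall rates are the right comparison.
So P(outcome | do(Drug W)) is just the pooled rate for Drug W: 452/900 = 0.502.

0.50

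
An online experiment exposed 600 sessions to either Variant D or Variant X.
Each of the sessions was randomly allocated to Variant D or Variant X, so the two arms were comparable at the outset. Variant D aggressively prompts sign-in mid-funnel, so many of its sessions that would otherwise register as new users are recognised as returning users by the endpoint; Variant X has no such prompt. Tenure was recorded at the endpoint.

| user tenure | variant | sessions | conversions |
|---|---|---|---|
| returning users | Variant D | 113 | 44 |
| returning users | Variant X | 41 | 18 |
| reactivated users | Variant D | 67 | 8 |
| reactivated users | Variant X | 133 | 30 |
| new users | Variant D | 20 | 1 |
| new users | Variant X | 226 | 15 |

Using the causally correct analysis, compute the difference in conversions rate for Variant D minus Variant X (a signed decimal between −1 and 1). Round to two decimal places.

Stratifying would compare variants among sessions the variants themselves sorted into user tenure groups — a form of selection on an intermediate. The unconditioned pooled rates give the total causal effect.
The causal difference is the pooled difference: 0.265 − 0.158 = +0.107.

+0.11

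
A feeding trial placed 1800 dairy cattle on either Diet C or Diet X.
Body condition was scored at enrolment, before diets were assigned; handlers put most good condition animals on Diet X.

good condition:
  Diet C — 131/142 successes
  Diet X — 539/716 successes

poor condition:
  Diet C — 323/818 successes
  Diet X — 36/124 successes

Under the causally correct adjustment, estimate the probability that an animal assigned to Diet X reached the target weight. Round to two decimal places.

0.51

Starting body condition is set before the diet has any effect — it is not caused by the diet — and it independently drives the outcome. That makes it a confounder, so the causal comparison is within starting body condition levels.
Standardising Diet X to the population starting body condition mix: 0.477·539/716 + 0.523·36/124 = 0.511.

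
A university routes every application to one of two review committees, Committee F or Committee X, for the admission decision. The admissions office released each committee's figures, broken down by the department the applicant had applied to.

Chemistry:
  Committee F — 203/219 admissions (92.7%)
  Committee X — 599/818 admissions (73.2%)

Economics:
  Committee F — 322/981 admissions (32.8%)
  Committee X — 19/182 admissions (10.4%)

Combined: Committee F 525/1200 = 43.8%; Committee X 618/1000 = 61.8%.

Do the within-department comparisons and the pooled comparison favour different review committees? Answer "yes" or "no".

yes

Within each department level (Chemistry 92.7% vs 73.2%; Economics 32.8% vs 10.4%), Committee F has the higher rate every time. Pooled: 43.8% vs 61.8% — Committee X has the higher rate overall. The two comparisons disagree.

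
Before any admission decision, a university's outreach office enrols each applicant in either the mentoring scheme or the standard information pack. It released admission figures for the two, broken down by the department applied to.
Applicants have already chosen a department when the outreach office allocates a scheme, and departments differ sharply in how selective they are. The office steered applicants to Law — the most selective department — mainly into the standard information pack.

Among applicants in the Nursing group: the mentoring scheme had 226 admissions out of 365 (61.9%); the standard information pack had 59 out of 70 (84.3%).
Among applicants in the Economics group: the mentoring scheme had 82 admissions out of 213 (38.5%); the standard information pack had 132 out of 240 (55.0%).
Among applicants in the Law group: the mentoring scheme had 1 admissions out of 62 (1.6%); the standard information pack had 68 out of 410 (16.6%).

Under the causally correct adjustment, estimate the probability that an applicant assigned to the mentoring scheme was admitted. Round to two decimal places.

0.33

Department satisfies the back-door criterion: it is not a descendant of the outreach scheme, and it blocks the spurious path from outreach scheme to outcome. Adjusting for it (i.e., using the within-department rates) gives the causal effect.
Standardising the mentoring scheme to the population department mix: 0.320·226/365 + 0.333·82/213 + 0.347·1/62 = 0.332.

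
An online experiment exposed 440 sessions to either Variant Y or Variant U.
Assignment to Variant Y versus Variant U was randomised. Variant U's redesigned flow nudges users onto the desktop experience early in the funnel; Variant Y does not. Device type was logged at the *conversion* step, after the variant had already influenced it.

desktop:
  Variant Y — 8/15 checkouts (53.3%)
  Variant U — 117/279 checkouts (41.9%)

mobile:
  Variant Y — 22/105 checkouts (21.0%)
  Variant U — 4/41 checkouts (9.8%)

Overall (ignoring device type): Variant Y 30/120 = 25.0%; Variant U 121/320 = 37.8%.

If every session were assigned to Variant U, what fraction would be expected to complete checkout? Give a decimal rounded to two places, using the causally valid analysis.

0.38

The stratified and pooled comparisons disagree (Variant Y wins within each device type; Variant U wins overall), so the answer turns on the causal role of device type.
Because the variant influences device type, device type is a post-treatment mediator, not a confounder. Stratifying on it would bias the estimate; the causal effect is the crude pooled difference.
So P(outcome | do(Variant U)) is just the pooled rate for Variant U: 121/320 = 0.378.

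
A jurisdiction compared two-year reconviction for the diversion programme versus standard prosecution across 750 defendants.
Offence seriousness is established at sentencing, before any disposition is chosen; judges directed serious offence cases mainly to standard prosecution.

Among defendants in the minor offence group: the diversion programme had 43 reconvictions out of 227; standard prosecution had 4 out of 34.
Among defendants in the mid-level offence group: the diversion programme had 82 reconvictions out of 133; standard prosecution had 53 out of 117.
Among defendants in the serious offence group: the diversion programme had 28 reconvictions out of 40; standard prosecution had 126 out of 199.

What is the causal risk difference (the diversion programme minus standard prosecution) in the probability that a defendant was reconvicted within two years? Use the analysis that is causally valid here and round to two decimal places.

+0.10

Offence seriousness is set before the disposition has any effect — it is not caused by the disposition — and it independently drives the outcome. That makes it a confounder, so the causal comparison is within offence seriousness levels.
Adjusting over the population distribution of offence seriousness: 0.348·(0.189−0.118) + 0.333·(0.617−0.453) + 0.319·(0.700−0.633) = +0.101.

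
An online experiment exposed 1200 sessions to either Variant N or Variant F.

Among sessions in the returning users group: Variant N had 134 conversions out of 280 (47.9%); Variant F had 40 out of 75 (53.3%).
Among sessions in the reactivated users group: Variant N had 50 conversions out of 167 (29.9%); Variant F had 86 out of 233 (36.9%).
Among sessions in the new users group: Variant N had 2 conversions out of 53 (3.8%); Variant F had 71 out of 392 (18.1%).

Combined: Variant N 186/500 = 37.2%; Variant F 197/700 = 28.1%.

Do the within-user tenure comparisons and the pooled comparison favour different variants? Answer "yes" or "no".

yes

Within each user tenure level (returning users 47.9% vs 53.3%; reactivated users 29.9% vs 36.9%; new users 3.8% vs 18.1%), Variant F has the higher rate every time. Pooled: 37.2% vs 28.1% — Variant N has the higher rate overall. The two comparisons disagree.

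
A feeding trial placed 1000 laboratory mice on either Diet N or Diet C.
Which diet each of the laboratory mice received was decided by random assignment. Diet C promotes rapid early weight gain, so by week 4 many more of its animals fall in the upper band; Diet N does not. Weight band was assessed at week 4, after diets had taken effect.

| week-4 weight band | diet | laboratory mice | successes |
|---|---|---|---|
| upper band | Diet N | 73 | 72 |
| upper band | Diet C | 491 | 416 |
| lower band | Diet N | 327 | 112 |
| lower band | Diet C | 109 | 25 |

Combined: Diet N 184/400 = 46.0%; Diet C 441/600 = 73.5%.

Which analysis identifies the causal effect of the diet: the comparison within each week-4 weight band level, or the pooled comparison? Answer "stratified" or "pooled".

pooled

Because the diet influences week-4 weight band, week-4 weight band is a post-treatment mediator, not a confounder. Stratifying on it would bias the estimate; the causal effect is the crude pooled difference.
Pooled: Diet N 46.0% vs Diet C 73.5%; Diet C is higher overall.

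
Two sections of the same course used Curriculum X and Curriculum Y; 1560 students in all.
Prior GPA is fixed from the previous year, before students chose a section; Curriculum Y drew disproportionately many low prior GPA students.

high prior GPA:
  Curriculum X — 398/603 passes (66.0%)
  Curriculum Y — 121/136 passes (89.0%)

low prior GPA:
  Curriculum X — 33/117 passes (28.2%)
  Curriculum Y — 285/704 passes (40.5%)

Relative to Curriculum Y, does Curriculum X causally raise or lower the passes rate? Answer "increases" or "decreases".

decreases

Prior GPA band satisfies the back-door criterion: it is not a descendant of the teaching method, and it blocks the spurious path from teaching method to outcome. Adjusting for it (i.e., using the within-prior GPA band rates) gives the causal effect.
Within each level — high prior GPA: 66.0% vs 89.0%; low prior GPA: 28.2% vs 40.5% — Curriculum Y is higher every time.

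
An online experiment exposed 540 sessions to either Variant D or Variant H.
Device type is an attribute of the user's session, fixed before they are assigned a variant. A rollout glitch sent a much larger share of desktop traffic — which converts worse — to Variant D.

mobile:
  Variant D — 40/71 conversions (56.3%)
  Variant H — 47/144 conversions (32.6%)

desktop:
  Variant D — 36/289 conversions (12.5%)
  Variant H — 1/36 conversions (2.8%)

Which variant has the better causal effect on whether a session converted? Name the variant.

Variant D

The device type-specific comparison favours Variant D throughout, but the pooled figures favour Variant H. The question is whether to condition on device type.
Nothing the variant does changes device type; the imbalance is an allocation artefact. With device type also predicting the outcome, the pooled figure is confounded, and the within-stratum comparison is the causal one.
Within each level — mobile: 56.3% vs 32.6%; desktop: 12.5% vs 2.8% — Variant D is higher every time.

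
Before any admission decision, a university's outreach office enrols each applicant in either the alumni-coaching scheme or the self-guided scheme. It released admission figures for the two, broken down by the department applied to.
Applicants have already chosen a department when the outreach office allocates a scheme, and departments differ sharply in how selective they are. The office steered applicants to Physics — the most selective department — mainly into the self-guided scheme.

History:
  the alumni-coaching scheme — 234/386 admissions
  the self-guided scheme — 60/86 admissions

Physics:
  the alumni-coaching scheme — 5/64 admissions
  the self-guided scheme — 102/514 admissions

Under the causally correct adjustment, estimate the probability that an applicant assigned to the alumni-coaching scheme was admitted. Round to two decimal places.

0.32

The stratified and pooled comparisons disagree (the self-guided scheme wins within each department; the alumni-coaching scheme wins overall), so the answer turns on the causal role of department.
Department satisfies the back-door criterion: it is not a descendant of the outreach scheme, and it blocks the spurious path from outreach scheme to outcome. Adjusting for it (i.e., using the within-department rates) gives the causal effect.
Standardising the alumni-coaching scheme to the population department mix: 0.450·234/386 + 0.550·5/64 = 0.316.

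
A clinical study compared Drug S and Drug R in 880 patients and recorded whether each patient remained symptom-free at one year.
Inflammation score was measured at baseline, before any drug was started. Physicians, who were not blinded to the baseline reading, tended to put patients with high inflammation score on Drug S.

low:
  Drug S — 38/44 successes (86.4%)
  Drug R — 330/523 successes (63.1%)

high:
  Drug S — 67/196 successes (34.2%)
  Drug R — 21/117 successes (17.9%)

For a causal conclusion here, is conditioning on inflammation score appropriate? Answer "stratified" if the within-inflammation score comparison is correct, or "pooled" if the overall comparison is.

stratified

The inflammation score-specific comparison favours Drug S throughout, but the pooled figures favour Drug R. The question is whether to condition on inflammation score.
Here inflammation score is a common cause — it drives both which drug a case falls under and the outcome. The crude comparison mixes populations; the stratum-specific rates are the causally relevant ones.
Within each level — low: 86.4% vs 63.1%; high: 34.2% vs 17.9% — Drug S is higher every time.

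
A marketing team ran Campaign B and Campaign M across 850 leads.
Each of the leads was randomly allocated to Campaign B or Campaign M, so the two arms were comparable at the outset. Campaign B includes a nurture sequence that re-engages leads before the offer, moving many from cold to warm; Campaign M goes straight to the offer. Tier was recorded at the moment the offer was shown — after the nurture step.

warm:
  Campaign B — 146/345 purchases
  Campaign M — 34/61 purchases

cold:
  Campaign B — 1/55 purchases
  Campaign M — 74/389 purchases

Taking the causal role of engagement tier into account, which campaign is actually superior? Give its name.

Engagement tier is recorded after the campaign and is itself shifted by it — it sits on the causal path from campaign to outcome. Conditioning on a mediator would strip out part of the effect we want; the pooled comparison gives the total causal effect.
Pooled: Campaign B 36.8% vs Campaign M 24.0%; Campaign B is higher overall.

Campaign B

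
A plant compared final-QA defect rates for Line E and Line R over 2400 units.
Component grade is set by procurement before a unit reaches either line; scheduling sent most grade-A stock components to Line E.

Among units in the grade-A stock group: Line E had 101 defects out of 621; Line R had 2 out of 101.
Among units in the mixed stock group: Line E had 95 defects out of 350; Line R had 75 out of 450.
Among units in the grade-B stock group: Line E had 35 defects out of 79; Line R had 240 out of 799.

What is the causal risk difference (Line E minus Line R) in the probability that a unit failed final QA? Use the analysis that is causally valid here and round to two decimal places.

Within every component grade level Line R has the lower rate, yet pooled Line E does — Simpson's reversal.
Nothing the line does changes component grade; the imbalance is an allocation artefact. With component grade also predicting the outcome, the pooled figure is confounded, and the within-stratum comparison is the causal one.
Adjusting over the population distribution of component grade: 0.301·(0.163−0.020) + 0.333·(0.271−0.167) + 0.366·(0.443−0.300) = +0.130.

+0.13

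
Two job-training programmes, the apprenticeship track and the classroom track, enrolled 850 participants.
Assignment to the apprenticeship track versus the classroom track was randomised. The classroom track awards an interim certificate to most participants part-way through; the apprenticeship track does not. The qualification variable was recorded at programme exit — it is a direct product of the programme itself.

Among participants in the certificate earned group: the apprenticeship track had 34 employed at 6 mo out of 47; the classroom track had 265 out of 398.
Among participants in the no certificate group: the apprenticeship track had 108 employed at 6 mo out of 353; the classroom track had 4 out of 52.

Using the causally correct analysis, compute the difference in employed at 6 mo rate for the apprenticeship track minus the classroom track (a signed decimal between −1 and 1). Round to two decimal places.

-0.24

Within every qualification attained during the programme level the apprenticeship track has the higher rate, yet pooled the classroom track does — Simpson's reversal.
The distribution of qualification attained during the programme is itself part of what the programme does — it is an intermediate outcome. Holding it fixed would remove that part of the effect; the total effect is the pooled difference.
The causal difference is the pooled difference: 0.355 − 0.598 = -0.243.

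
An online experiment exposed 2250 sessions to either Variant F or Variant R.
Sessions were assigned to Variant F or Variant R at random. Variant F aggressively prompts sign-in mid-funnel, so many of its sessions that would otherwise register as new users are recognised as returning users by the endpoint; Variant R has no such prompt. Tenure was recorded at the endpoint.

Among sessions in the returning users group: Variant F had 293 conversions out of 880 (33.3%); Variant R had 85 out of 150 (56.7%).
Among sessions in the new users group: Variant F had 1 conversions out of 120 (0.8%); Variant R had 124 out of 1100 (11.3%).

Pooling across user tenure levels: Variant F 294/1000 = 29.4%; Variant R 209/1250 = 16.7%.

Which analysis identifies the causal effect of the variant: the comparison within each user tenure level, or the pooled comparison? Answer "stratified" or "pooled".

Variant R is higher inside every user tenure stratum but Variant F is higher in aggregate. Whether to stratify depends on how user tenure relates to the variant.
The distribution of user tenure is itself part of what the variant does — it is an intermediate outcome. Holding it fixed would remove that part of the effect; the total effect is the pooled difference.
Pooled: Variant F 29.4% vs Variant R 16.7%; Variant F is higher overall.

pooled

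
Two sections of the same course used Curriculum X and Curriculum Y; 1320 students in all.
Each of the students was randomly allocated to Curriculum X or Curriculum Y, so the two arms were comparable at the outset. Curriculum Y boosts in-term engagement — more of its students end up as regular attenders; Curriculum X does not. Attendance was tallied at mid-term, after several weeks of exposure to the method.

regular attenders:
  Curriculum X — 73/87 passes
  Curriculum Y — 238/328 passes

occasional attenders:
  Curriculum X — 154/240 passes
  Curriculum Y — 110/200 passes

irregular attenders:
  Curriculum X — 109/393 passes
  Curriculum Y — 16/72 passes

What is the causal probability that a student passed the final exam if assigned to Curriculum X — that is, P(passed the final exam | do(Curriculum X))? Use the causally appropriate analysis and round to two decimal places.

The mid-term attendance-specific comparison favours Curriculum X throughout, but the pooled figures favour Curriculum Y. The question is whether to condition on mid-term attendance.
The distribution of mid-term attendance is itself part of what the teaching method does — it is an intermediate outcome. Holding it fixed would remove that part of the effect; the total effect is the pooled difference.
So P(outcome | do(Curriculum X)) is just the pooled rate for Curriculum X: 336/720 = 0.467.

0.47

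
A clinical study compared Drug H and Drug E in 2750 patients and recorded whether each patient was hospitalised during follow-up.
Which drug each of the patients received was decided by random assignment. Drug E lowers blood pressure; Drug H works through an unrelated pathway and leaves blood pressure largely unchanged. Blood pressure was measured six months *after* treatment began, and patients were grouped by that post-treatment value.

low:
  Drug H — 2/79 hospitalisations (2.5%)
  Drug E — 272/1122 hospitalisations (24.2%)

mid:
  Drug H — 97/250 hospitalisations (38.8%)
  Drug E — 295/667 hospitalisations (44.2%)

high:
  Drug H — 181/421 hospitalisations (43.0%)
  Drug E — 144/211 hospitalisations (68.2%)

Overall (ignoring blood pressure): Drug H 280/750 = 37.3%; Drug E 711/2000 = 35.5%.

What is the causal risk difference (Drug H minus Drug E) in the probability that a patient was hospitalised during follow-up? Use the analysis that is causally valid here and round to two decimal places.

+0.02

The blood pressure-specific comparison favours Drug H throughout, but the pooled figures favour Drug E. The question is whether to condition on blood pressure.
Because the drug influences blood pressure, blood pressure is a post-treatment mediator, not a confounder. Stratifying on it would bias the estimate; the causal effect is the crude pooled difference.
The causal difference is the pooled difference: 0.373 − 0.355 = +0.018.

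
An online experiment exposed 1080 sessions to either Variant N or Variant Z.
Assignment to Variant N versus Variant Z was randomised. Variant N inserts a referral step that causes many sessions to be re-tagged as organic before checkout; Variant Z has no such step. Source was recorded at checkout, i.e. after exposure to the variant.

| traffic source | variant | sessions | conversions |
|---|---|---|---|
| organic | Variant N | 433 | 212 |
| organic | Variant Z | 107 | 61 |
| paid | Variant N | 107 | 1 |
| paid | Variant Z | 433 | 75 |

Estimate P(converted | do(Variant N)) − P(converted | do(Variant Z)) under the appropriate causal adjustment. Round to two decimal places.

+0.14

The traffic source-specific comparison favours Variant Z throughout, but the pooled figures favour Variant N. The question is whether to condition on traffic source.
Traffic source lies on the pathway variant → traffic source → outcome, so adjusting for it blocks the indirect effect. For the total causal effect of variant, use the unadjusted pooled rates.
The causal difference is the pooled difference: 0.394 − 0.252 = +0.143.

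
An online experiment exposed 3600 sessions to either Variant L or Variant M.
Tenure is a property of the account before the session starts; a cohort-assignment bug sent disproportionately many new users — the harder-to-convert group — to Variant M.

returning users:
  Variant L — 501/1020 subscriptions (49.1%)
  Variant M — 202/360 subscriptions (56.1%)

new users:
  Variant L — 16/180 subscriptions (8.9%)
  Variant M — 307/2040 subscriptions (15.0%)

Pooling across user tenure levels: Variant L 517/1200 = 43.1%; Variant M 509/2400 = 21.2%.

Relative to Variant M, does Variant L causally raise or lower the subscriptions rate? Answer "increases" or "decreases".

decreases

The user tenure-specific comparison favours Variant M throughout, but the pooled figures favour Variant L. The question is whether to condition on user tenure.
Here user tenure is a common cause — it drives both which variant a case falls under and the outcome. The crude comparison mixes populations; the stratum-specific rates are the causally relevant ones.
Within each level — returning users: 49.1% vs 56.1%; new users: 8.9% vs 15.0% — Variant M is higher every time.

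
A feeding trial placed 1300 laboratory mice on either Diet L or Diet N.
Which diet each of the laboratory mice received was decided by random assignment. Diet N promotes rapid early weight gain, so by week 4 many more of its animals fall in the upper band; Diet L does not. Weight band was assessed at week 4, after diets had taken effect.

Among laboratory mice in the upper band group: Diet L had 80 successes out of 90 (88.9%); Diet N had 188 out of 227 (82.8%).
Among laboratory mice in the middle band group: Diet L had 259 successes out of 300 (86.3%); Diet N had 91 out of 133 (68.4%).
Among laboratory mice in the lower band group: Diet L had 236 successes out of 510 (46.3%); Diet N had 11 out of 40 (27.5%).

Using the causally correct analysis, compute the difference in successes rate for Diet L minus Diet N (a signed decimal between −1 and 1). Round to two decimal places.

Because the diet influences week-4 weight band, week-4 weight band is a post-treatment mediator, not a confounder. Stratifying on it would bias the estimate; the causal effect is the crude pooled difference.
The causal difference is the pooled difference: 0.639 − 0.725 = -0.086.

-0.09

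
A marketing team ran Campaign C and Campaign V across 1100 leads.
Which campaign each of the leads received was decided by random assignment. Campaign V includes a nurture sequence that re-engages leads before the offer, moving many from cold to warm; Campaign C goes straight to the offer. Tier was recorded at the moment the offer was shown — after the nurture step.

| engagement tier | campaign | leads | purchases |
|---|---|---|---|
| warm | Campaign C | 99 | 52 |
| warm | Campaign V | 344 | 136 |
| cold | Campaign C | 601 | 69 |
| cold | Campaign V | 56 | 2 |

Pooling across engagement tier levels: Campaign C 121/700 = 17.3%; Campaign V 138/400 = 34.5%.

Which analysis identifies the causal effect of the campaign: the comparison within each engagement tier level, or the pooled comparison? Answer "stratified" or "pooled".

pooled

Stratifying would compare campaigns among leads the campaigns themselves sorted into engagement tier groups — a form of selection on an intermediate. The unconditioned pooled rates give the total causal effect.
Pooled: Campaign C 17.3% vs Campaign V 34.5%; Campaign V is higher overall.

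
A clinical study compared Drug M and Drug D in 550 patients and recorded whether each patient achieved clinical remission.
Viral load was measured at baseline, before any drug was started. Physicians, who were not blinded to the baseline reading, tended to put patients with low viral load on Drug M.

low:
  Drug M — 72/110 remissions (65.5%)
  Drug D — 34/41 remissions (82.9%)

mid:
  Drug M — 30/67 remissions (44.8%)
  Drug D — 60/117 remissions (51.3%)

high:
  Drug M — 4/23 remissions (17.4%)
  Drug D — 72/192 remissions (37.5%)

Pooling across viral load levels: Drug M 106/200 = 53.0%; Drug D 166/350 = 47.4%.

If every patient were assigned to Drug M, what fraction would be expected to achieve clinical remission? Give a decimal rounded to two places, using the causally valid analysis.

0.40

The viral load-specific comparison favours Drug D throughout, but the pooled figures favour Drug M. The question is whether to condition on viral load.
Nothing the drug does changes viral load; the imbalance is an allocation artefact. With viral load also predicting the outcome, the pooled figure is confounded, and the within-stratum comparison is the causal one.
Standardising Drug M to the population viral load mix: 0.275·72/110 + 0.335·30/67 + 0.391·4/23 = 0.397.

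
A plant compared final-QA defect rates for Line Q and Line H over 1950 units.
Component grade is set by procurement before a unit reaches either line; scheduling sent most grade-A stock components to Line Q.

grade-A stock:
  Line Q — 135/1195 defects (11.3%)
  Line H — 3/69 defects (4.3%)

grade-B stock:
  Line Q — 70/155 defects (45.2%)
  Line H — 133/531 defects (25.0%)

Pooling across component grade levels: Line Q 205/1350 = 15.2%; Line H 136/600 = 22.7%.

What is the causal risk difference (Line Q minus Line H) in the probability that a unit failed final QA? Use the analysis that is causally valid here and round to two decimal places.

+0.12

Here component grade is a common cause — it drives both which line a case falls under and the outcome. The crude comparison mixes populations; the stratum-specific rates are the causally relevant ones.
Adjusting over the population distribution of component grade: 0.648·(0.113−0.043) + 0.352·(0.452−0.250) = +0.116.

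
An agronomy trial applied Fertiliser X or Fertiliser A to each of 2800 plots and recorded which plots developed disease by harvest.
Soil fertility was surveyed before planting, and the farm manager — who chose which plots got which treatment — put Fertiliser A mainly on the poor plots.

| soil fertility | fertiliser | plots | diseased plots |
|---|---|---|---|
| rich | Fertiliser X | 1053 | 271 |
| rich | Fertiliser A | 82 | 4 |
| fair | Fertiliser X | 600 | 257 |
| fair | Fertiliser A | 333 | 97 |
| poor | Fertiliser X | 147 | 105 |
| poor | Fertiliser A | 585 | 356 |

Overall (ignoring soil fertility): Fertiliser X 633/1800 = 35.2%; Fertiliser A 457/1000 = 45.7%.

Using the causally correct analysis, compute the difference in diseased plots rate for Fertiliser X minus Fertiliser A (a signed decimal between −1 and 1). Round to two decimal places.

+0.16

Fertiliser A is lower inside every soil fertility stratum but Fertiliser X is lower in aggregate. Whether to stratify depends on how soil fertility relates to the fertiliser.
Since soil fertility is a pre-existing factor (not a product of the fertiliser) and it affects the outcome on its own, it is a confounder. The stratified rates, not the pooled rate, identify the causal effect.
Adjusting over the population distribution of soil fertility: 0.405·(0.257−0.049) + 0.333·(0.428−0.291) + 0.261·(0.714−0.609) = +0.158.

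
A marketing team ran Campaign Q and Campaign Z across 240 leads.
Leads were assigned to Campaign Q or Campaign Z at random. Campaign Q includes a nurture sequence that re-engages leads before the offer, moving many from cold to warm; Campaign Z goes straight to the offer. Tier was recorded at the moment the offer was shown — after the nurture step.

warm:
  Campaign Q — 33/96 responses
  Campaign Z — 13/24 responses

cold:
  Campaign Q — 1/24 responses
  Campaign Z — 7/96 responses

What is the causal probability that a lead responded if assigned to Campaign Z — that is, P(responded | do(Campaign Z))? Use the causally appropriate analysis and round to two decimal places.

0.17

The distribution of engagement tier is itself part of what the campaign does — it is an intermediate outcome. Holding it fixed would remove that part of the effect; the total effect is the pooled difference.
So P(outcome | do(Campaign Z)) is just the pooled rate for Campaign Z: 20/120 = 0.167.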